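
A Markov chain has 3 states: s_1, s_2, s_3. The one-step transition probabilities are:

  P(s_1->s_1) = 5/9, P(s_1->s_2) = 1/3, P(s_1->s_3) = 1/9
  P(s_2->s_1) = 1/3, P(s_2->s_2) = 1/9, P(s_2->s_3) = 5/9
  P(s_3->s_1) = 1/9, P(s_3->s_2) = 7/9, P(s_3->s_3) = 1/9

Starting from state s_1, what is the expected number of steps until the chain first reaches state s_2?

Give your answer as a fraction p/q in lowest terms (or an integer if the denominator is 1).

Answer: 81/31

Derivation:
Let h_i = expected steps to first reach s_2 from state i.
Boundary: h_s_2 = 0.
First-step equations for the other states:
  h_s_1 = 1 + 5/9*h_s_1 + 1/3*h_s_2 + 1/9*h_s_3
  h_s_3 = 1 + 1/9*h_s_1 + 7/9*h_s_2 + 1/9*h_s_3

Substituting h_s_2 = 0 and rearranging gives the linear system (I - Q) h = 1:
  [4/9, -1/9] . (h_s_1, h_s_3) = 1
  [-1/9, 8/9] . (h_s_1, h_s_3) = 1

Solving yields:
  h_s_1 = 81/31
  h_s_3 = 45/31

Starting state is s_1, so the expected hitting time is h_s_1 = 81/31.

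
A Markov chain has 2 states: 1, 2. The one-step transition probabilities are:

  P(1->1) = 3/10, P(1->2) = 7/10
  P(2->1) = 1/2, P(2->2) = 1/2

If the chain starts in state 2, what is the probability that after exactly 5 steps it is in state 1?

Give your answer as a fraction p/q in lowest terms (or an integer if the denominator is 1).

Computing P^5 by repeated multiplication:
P^1 =
  1: [3/10, 7/10]
  2: [1/2, 1/2]
P^2 =
  1: [11/25, 14/25]
  2: [2/5, 3/5]
P^3 =
  1: [103/250, 147/250]
  2: [21/50, 29/50]
P^4 =
  1: [261/625, 364/625]
  2: [52/125, 73/125]
P^5 =
  1: [2603/6250, 3647/6250]
  2: [521/1250, 729/1250]

(P^5)[2 -> 1] = 521/1250

Answer: 521/1250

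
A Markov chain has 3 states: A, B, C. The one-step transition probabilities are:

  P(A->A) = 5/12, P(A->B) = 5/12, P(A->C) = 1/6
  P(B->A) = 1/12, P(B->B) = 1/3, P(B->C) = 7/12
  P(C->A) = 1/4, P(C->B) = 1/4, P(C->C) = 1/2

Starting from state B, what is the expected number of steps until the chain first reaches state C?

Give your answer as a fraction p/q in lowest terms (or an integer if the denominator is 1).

Answer: 32/17

Derivation:
Let h_i = expected steps to first reach C from state i.
Boundary: h_C = 0.
First-step equations for the other states:
  h_A = 1 + 5/12*h_A + 5/12*h_B + 1/6*h_C
  h_B = 1 + 1/12*h_A + 1/3*h_B + 7/12*h_C

Substituting h_C = 0 and rearranging gives the linear system (I - Q) h = 1:
  [7/12, -5/12] . (h_A, h_B) = 1
  [-1/12, 2/3] . (h_A, h_B) = 1

Solving yields:
  h_A = 52/17
  h_B = 32/17

Starting state is B, so the expected hitting time is h_B = 32/17.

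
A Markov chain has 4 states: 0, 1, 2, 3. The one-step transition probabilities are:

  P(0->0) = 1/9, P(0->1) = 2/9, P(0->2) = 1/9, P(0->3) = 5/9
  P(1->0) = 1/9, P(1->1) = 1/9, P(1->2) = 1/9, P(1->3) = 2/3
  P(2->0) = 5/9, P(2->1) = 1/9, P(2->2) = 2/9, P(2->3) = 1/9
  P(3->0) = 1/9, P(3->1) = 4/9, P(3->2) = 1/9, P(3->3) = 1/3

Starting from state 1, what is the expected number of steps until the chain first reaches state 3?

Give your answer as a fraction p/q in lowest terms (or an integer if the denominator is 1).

Let h_i = expected steps to first reach 3 from state i.
Boundary: h_3 = 0.
First-step equations for the other states:
  h_0 = 1 + 1/9*h_0 + 2/9*h_1 + 1/9*h_2 + 5/9*h_3
  h_1 = 1 + 1/9*h_0 + 1/9*h_1 + 1/9*h_2 + 2/3*h_3
  h_2 = 1 + 5/9*h_0 + 1/9*h_1 + 2/9*h_2 + 1/9*h_3

Substituting h_3 = 0 and rearranging gives the linear system (I - Q) h = 1:
  [8/9, -2/9, -1/9] . (h_0, h_1, h_2) = 1
  [-1/9, 8/9, -1/9] . (h_0, h_1, h_2) = 1
  [-5/9, -1/9, 7/9] . (h_0, h_1, h_2) = 1

Solving yields:
  h_0 = 48/25
  h_1 = 216/125
  h_2 = 363/125

Starting state is 1, so the expected hitting time is h_1 = 216/125.

Answer: 216/125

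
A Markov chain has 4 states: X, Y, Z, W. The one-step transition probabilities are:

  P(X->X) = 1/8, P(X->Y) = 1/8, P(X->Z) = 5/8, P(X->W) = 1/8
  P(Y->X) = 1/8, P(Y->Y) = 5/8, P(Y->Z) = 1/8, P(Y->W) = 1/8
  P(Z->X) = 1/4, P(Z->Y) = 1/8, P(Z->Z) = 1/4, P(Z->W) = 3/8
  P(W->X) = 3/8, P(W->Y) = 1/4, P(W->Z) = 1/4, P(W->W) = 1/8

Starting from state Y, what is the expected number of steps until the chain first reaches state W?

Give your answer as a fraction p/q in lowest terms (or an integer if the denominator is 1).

Answer: 104/19

Derivation:
Let h_i = expected steps to first reach W from state i.
Boundary: h_W = 0.
First-step equations for the other states:
  h_X = 1 + 1/8*h_X + 1/8*h_Y + 5/8*h_Z + 1/8*h_W
  h_Y = 1 + 1/8*h_X + 5/8*h_Y + 1/8*h_Z + 1/8*h_W
  h_Z = 1 + 1/4*h_X + 1/8*h_Y + 1/4*h_Z + 3/8*h_W

Substituting h_W = 0 and rearranging gives the linear system (I - Q) h = 1:
  [7/8, -1/8, -5/8] . (h_X, h_Y, h_Z) = 1
  [-1/8, 3/8, -1/8] . (h_X, h_Y, h_Z) = 1
  [-1/4, -1/8, 3/4] . (h_X, h_Y, h_Z) = 1

Solving yields:
  h_X = 88/19
  h_Y = 104/19
  h_Z = 72/19

Starting state is Y, so the expected hitting time is h_Y = 104/19.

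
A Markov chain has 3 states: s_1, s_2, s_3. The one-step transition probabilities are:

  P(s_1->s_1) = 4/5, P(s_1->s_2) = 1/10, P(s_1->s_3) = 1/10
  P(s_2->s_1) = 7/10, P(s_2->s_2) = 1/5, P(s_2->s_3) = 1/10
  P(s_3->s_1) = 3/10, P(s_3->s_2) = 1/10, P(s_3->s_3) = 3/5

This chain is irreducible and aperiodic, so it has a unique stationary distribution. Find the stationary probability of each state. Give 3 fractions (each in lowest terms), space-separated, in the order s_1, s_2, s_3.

Answer: 31/45 1/9 1/5

Derivation:
The stationary distribution satisfies pi = pi * P, i.e.:
  pi_s_1 = 4/5*pi_s_1 + 7/10*pi_s_2 + 3/10*pi_s_3
  pi_s_2 = 1/10*pi_s_1 + 1/5*pi_s_2 + 1/10*pi_s_3
  pi_s_3 = 1/10*pi_s_1 + 1/10*pi_s_2 + 3/5*pi_s_3
with normalization: pi_s_1 + pi_s_2 + pi_s_3 = 1.

Using the first 2 balance equations plus normalization, the linear system A*pi = b is:
  [-1/5, 7/10, 3/10] . pi = 0
  [1/10, -4/5, 1/10] . pi = 0
  [1, 1, 1] . pi = 1

Solving yields:
  pi_s_1 = 31/45
  pi_s_2 = 1/9
  pi_s_3 = 1/5

Verification (pi * P):
  31/45*4/5 + 1/9*7/10 + 1/5*3/10 = 31/45 = pi_s_1  (ok)
  31/45*1/10 + 1/9*1/5 + 1/5*1/10 = 1/9 = pi_s_2  (ok)
  31/45*1/10 + 1/9*1/10 + 1/5*3/5 = 1/5 = pi_s_3  (ok)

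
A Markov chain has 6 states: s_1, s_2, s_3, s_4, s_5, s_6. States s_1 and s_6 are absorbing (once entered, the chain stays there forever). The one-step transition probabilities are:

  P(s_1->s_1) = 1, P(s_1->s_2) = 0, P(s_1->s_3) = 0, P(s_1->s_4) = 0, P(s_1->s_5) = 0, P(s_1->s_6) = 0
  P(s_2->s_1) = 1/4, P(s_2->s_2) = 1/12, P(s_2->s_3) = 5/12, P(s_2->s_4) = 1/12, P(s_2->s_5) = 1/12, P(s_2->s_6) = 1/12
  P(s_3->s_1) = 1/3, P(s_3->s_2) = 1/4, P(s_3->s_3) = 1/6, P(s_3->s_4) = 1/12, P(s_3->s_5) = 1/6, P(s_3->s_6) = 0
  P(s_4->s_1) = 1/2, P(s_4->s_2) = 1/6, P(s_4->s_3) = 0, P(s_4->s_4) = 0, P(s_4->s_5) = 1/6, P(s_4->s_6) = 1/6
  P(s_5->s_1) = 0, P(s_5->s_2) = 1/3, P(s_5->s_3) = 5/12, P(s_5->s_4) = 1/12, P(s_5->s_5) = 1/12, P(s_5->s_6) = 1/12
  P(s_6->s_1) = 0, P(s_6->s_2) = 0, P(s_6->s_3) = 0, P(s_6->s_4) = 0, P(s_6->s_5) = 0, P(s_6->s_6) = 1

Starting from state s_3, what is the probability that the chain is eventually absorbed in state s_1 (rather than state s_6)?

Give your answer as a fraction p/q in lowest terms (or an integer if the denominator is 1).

Answer: 1343/1545

Derivation:
Let a_i = P(absorbed in s_1 | start in state i).
Boundary conditions: a_s_1 = 1, a_s_6 = 0.
For each transient state i, a_i = sum_j P(i->j) * a_j:
  a_s_2 = 1/4*a_s_1 + 1/12*a_s_2 + 5/12*a_s_3 + 1/12*a_s_4 + 1/12*a_s_5 + 1/12*a_s_6
  a_s_3 = 1/3*a_s_1 + 1/4*a_s_2 + 1/6*a_s_3 + 1/12*a_s_4 + 1/6*a_s_5 + 0*a_s_6
  a_s_4 = 1/2*a_s_1 + 1/6*a_s_2 + 0*a_s_3 + 0*a_s_4 + 1/6*a_s_5 + 1/6*a_s_6
  a_s_5 = 0*a_s_1 + 1/3*a_s_2 + 5/12*a_s_3 + 1/12*a_s_4 + 1/12*a_s_5 + 1/12*a_s_6

Substituting a_s_1 = 1 and a_s_6 = 0, rearrange to (I - Q) a = r where r[i] = P(i -> s_1):
  [11/12, -5/12, -1/12, -1/12] . (a_s_2, a_s_3, a_s_4, a_s_5) = 1/4
  [-1/4, 5/6, -1/12, -1/6] . (a_s_2, a_s_3, a_s_4, a_s_5) = 1/3
  [-1/6, 0, 1, -1/6] . (a_s_2, a_s_3, a_s_4, a_s_5) = 1/2
  [-1/3, -5/12, -1/12, 11/12] . (a_s_2, a_s_3, a_s_4, a_s_5) = 0

Solving yields:
  a_s_2 = 83/103
  a_s_3 = 1343/1545
  a_s_4 = 235/309
  a_s_5 = 78/103

Starting state is s_3, so the absorption probability is a_s_3 = 1343/1545.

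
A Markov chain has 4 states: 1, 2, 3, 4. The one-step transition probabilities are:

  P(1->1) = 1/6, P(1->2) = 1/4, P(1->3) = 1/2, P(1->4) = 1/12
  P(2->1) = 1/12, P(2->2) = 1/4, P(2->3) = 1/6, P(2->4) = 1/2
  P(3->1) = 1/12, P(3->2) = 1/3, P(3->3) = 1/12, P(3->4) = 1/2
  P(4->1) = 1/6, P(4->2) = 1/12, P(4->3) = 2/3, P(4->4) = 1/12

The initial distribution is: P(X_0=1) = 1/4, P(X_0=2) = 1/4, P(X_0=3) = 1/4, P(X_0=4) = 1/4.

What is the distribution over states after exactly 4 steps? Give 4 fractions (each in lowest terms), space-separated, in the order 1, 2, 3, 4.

Propagating the distribution step by step (d_{t+1} = d_t * P):
d_0 = (1=1/4, 2=1/4, 3=1/4, 4=1/4)
  d_1[1] = 1/4*1/6 + 1/4*1/12 + 1/4*1/12 + 1/4*1/6 = 1/8
  d_1[2] = 1/4*1/4 + 1/4*1/4 + 1/4*1/3 + 1/4*1/12 = 11/48
  d_1[3] = 1/4*1/2 + 1/4*1/6 + 1/4*1/12 + 1/4*2/3 = 17/48
  d_1[4] = 1/4*1/12 + 1/4*1/2 + 1/4*1/2 + 1/4*1/12 = 7/24
d_1 = (1=1/8, 2=11/48, 3=17/48, 4=7/24)
  d_2[1] = 1/8*1/6 + 11/48*1/12 + 17/48*1/12 + 7/24*1/6 = 17/144
  d_2[2] = 1/8*1/4 + 11/48*1/4 + 17/48*1/3 + 7/24*1/12 = 133/576
  d_2[3] = 1/8*1/2 + 11/48*1/6 + 17/48*1/12 + 7/24*2/3 = 187/576
  d_2[4] = 1/8*1/12 + 11/48*1/2 + 17/48*1/2 + 7/24*1/12 = 47/144
d_2 = (1=17/144, 2=133/576, 3=187/576, 4=47/144)
  d_3[1] = 17/144*1/6 + 133/576*1/12 + 187/576*1/12 + 47/144*1/6 = 13/108
  d_3[2] = 17/144*1/4 + 133/576*1/4 + 187/576*1/3 + 47/144*1/12 = 57/256
  d_3[3] = 17/144*1/2 + 133/576*1/6 + 187/576*1/12 + 47/144*2/3 = 2365/6912
  d_3[4] = 17/144*1/12 + 133/576*1/2 + 187/576*1/2 + 47/144*1/12 = 17/54
d_3 = (1=13/108, 2=57/256, 3=2365/6912, 4=17/54)
  d_4[1] = 13/108*1/6 + 57/256*1/12 + 2365/6912*1/12 + 17/54*1/6 = 155/1296
  d_4[2] = 13/108*1/4 + 57/256*1/4 + 2365/6912*1/3 + 17/54*1/12 = 18749/82944
  d_4[3] = 13/108*1/2 + 57/256*1/6 + 2365/6912*1/12 + 17/54*2/3 = 9281/27648
  d_4[4] = 13/108*1/12 + 57/256*1/2 + 2365/6912*1/2 + 17/54*1/12 = 413/1296
d_4 = (1=155/1296, 2=18749/82944, 3=9281/27648, 4=413/1296)

Answer: 155/1296 18749/82944 9281/27648 413/1296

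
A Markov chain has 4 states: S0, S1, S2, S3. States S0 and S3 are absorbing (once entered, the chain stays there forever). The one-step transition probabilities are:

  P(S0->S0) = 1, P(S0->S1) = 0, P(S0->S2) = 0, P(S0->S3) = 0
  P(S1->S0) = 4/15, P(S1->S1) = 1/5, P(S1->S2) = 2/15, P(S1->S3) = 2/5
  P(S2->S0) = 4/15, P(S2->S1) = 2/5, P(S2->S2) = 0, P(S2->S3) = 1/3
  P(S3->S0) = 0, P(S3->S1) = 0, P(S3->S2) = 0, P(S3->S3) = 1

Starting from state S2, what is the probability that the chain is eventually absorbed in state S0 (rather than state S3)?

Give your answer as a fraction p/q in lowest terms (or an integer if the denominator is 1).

Let a_i = P(absorbed in S0 | start in state i).
Boundary conditions: a_S0 = 1, a_S3 = 0.
For each transient state i, a_i = sum_j P(i->j) * a_j:
  a_S1 = 4/15*a_S0 + 1/5*a_S1 + 2/15*a_S2 + 2/5*a_S3
  a_S2 = 4/15*a_S0 + 2/5*a_S1 + 0*a_S2 + 1/3*a_S3

Substituting a_S0 = 1 and a_S3 = 0, rearrange to (I - Q) a = r where r[i] = P(i -> S0):
  [4/5, -2/15] . (a_S1, a_S2) = 4/15
  [-2/5, 1] . (a_S1, a_S2) = 4/15

Solving yields:
  a_S1 = 17/42
  a_S2 = 3/7

Starting state is S2, so the absorption probability is a_S2 = 3/7.

Answer: 3/7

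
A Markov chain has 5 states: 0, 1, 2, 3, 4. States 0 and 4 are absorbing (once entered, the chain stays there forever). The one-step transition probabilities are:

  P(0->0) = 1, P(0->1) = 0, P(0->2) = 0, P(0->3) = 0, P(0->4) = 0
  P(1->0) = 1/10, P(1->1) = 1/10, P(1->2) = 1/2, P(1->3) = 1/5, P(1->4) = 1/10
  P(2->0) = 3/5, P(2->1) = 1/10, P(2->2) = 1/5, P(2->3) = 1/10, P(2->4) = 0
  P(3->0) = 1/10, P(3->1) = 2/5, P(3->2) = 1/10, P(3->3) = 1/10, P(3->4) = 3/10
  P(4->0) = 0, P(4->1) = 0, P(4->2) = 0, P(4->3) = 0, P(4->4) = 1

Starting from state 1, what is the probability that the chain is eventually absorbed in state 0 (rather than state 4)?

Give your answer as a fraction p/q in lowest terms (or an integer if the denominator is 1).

Let a_i = P(absorbed in 0 | start in state i).
Boundary conditions: a_0 = 1, a_4 = 0.
For each transient state i, a_i = sum_j P(i->j) * a_j:
  a_1 = 1/10*a_0 + 1/10*a_1 + 1/2*a_2 + 1/5*a_3 + 1/10*a_4
  a_2 = 3/5*a_0 + 1/10*a_1 + 1/5*a_2 + 1/10*a_3 + 0*a_4
  a_3 = 1/10*a_0 + 2/5*a_1 + 1/10*a_2 + 1/10*a_3 + 3/10*a_4

Substituting a_0 = 1 and a_4 = 0, rearrange to (I - Q) a = r where r[i] = P(i -> 0):
  [9/10, -1/2, -1/5] . (a_1, a_2, a_3) = 1/10
  [-1/10, 4/5, -1/10] . (a_1, a_2, a_3) = 3/5
  [-2/5, -1/10, 9/10] . (a_1, a_2, a_3) = 1/10

Solving yields:
  a_1 = 187/254
  a_2 = 231/254
  a_3 = 137/254

Starting state is 1, so the absorption probability is a_1 = 187/254.

Answer: 187/254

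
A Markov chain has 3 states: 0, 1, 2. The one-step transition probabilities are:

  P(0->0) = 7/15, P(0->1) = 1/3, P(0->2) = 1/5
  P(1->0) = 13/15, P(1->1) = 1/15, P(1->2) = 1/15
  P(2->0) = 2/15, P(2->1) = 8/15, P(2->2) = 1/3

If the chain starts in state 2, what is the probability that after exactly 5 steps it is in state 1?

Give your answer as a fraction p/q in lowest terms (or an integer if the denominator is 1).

Computing P^5 by repeated multiplication:
P^1 =
  0: [7/15, 1/3, 1/5]
  1: [13/15, 1/15, 1/15]
  2: [2/15, 8/15, 1/3]
P^2 =
  0: [8/15, 64/225, 41/225]
  1: [106/225, 74/225, 1/5]
  2: [128/225, 58/225, 13/75]
P^3 =
  0: [1754/3375, 992/3375, 629/3375]
  1: [598/1125, 964/3375, 617/3375]
  2: [64/125, 202/675, 637/3375]
P^4 =
  0: [26432/50625, 14794/50625, 3133/16875]
  1: [26324/50625, 2974/10125, 9431/50625]
  2: [212/405, 14746/50625, 9379/50625]
P^5 =
  0: [14672/28125, 222146/759375, 28217/151875]
  1: [79288/151875, 221938/759375, 46999/253125]
  2: [395956/759375, 222278/759375, 47047/253125]

(P^5)[2 -> 1] = 222278/759375

Answer: 222278/759375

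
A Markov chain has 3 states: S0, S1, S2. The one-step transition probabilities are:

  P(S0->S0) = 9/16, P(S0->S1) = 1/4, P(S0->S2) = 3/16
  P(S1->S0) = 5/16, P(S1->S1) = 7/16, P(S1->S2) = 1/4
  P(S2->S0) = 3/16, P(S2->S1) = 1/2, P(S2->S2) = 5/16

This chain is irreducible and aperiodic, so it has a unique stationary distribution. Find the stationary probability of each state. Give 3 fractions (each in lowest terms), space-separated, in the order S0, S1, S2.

The stationary distribution satisfies pi = pi * P, i.e.:
  pi_S0 = 9/16*pi_S0 + 5/16*pi_S1 + 3/16*pi_S2
  pi_S1 = 1/4*pi_S0 + 7/16*pi_S1 + 1/2*pi_S2
  pi_S2 = 3/16*pi_S0 + 1/4*pi_S1 + 5/16*pi_S2
with normalization: pi_S0 + pi_S1 + pi_S2 = 1.

Using the first 2 balance equations plus normalization, the linear system A*pi = b is:
  [-7/16, 5/16, 3/16] . pi = 0
  [1/4, -9/16, 1/2] . pi = 0
  [1, 1, 1] . pi = 1

Solving yields:
  pi_S0 = 67/178
  pi_S1 = 34/89
  pi_S2 = 43/178

Verification (pi * P):
  67/178*9/16 + 34/89*5/16 + 43/178*3/16 = 67/178 = pi_S0  (ok)
  67/178*1/4 + 34/89*7/16 + 43/178*1/2 = 34/89 = pi_S1  (ok)
  67/178*3/16 + 34/89*1/4 + 43/178*5/16 = 43/178 = pi_S2  (ok)

Answer: 67/178 34/89 43/178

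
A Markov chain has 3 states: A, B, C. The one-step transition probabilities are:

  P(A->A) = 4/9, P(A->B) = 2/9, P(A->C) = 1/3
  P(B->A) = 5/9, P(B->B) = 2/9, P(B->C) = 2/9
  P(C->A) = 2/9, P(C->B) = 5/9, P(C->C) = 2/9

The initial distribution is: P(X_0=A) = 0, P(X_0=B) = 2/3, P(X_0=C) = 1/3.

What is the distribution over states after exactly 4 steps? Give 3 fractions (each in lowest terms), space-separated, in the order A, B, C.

Answer: 2750/6561 683/2187 1762/6561

Derivation:
Propagating the distribution step by step (d_{t+1} = d_t * P):
d_0 = (A=0, B=2/3, C=1/3)
  d_1[A] = 0*4/9 + 2/3*5/9 + 1/3*2/9 = 4/9
  d_1[B] = 0*2/9 + 2/3*2/9 + 1/3*5/9 = 1/3
  d_1[C] = 0*1/3 + 2/3*2/9 + 1/3*2/9 = 2/9
d_1 = (A=4/9, B=1/3, C=2/9)
  d_2[A] = 4/9*4/9 + 1/3*5/9 + 2/9*2/9 = 35/81
  d_2[B] = 4/9*2/9 + 1/3*2/9 + 2/9*5/9 = 8/27
  d_2[C] = 4/9*1/3 + 1/3*2/9 + 2/9*2/9 = 22/81
d_2 = (A=35/81, B=8/27, C=22/81)
  d_3[A] = 35/81*4/9 + 8/27*5/9 + 22/81*2/9 = 304/729
  d_3[B] = 35/81*2/9 + 8/27*2/9 + 22/81*5/9 = 76/243
  d_3[C] = 35/81*1/3 + 8/27*2/9 + 22/81*2/9 = 197/729
d_3 = (A=304/729, B=76/243, C=197/729)
  d_4[A] = 304/729*4/9 + 76/243*5/9 + 197/729*2/9 = 2750/6561
  d_4[B] = 304/729*2/9 + 76/243*2/9 + 197/729*5/9 = 683/2187
  d_4[C] = 304/729*1/3 + 76/243*2/9 + 197/729*2/9 = 1762/6561
d_4 = (A=2750/6561, B=683/2187, C=1762/6561)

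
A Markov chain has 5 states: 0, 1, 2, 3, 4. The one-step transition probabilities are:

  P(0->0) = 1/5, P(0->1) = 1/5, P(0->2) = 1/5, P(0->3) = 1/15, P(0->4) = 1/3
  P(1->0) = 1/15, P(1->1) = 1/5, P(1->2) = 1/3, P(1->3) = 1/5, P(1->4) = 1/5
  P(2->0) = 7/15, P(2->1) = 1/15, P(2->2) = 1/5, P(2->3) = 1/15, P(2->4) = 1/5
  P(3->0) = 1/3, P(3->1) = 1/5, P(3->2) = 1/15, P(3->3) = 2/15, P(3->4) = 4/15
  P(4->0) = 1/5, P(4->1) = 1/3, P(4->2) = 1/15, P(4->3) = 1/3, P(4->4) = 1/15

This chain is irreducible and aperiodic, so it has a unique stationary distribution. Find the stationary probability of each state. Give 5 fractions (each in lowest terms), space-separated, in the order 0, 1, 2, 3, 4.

The stationary distribution satisfies pi = pi * P, i.e.:
  pi_0 = 1/5*pi_0 + 1/15*pi_1 + 7/15*pi_2 + 1/3*pi_3 + 1/5*pi_4
  pi_1 = 1/5*pi_0 + 1/5*pi_1 + 1/15*pi_2 + 1/5*pi_3 + 1/3*pi_4
  pi_2 = 1/5*pi_0 + 1/3*pi_1 + 1/5*pi_2 + 1/15*pi_3 + 1/15*pi_4
  pi_3 = 1/15*pi_0 + 1/5*pi_1 + 1/15*pi_2 + 2/15*pi_3 + 1/3*pi_4
  pi_4 = 1/3*pi_0 + 1/5*pi_1 + 1/5*pi_2 + 4/15*pi_3 + 1/15*pi_4
with normalization: pi_0 + pi_1 + pi_2 + pi_3 + pi_4 = 1.

Using the first 4 balance equations plus normalization, the linear system A*pi = b is:
  [-4/5, 1/15, 7/15, 1/3, 1/5] . pi = 0
  [1/5, -4/5, 1/15, 1/5, 1/3] . pi = 0
  [1/5, 1/3, -4/5, 1/15, 1/15] . pi = 0
  [1/15, 1/5, 1/15, -13/15, 1/3] . pi = 0
  [1, 1, 1, 1, 1] . pi = 1

Solving yields:
  pi_0 = 7456/30873
  pi_1 = 6328/30873
  pi_2 = 1823/10291
  pi_3 = 10001/61746
  pi_4 = 4413/20582

Verification (pi * P):
  7456/30873*1/5 + 6328/30873*1/15 + 1823/10291*7/15 + 10001/61746*1/3 + 4413/20582*1/5 = 7456/30873 = pi_0  (ok)
  7456/30873*1/5 + 6328/30873*1/5 + 1823/10291*1/15 + 10001/61746*1/5 + 4413/20582*1/3 = 6328/30873 = pi_1  (ok)
  7456/30873*1/5 + 6328/30873*1/3 + 1823/10291*1/5 + 10001/61746*1/15 + 4413/20582*1/15 = 1823/10291 = pi_2  (ok)
  7456/30873*1/15 + 6328/30873*1/5 + 1823/10291*1/15 + 10001/61746*2/15 + 4413/20582*1/3 = 10001/61746 = pi_3  (ok)
  7456/30873*1/3 + 6328/30873*1/5 + 1823/10291*1/5 + 10001/61746*4/15 + 4413/20582*1/15 = 4413/20582 = pi_4  (ok)

Answer: 7456/30873 6328/30873 1823/10291 10001/61746 4413/20582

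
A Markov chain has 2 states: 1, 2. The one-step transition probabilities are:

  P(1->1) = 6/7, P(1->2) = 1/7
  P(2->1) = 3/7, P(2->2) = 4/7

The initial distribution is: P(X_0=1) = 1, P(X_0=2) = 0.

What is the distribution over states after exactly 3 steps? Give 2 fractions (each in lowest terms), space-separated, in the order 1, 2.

Propagating the distribution step by step (d_{t+1} = d_t * P):
d_0 = (1=1, 2=0)
  d_1[1] = 1*6/7 + 0*3/7 = 6/7
  d_1[2] = 1*1/7 + 0*4/7 = 1/7
d_1 = (1=6/7, 2=1/7)
  d_2[1] = 6/7*6/7 + 1/7*3/7 = 39/49
  d_2[2] = 6/7*1/7 + 1/7*4/7 = 10/49
d_2 = (1=39/49, 2=10/49)
  d_3[1] = 39/49*6/7 + 10/49*3/7 = 264/343
  d_3[2] = 39/49*1/7 + 10/49*4/7 = 79/343
d_3 = (1=264/343, 2=79/343)

Answer: 264/343 79/343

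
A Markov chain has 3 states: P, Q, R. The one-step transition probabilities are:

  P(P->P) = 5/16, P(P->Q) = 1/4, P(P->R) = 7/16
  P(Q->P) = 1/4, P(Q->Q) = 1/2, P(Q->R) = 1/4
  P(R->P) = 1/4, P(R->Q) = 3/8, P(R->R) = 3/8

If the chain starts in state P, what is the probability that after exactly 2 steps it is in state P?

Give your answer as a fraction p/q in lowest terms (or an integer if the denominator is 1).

Answer: 69/256

Derivation:
Computing P^2 by repeated multiplication:
P^1 =
  P: [5/16, 1/4, 7/16]
  Q: [1/4, 1/2, 1/4]
  R: [1/4, 3/8, 3/8]
P^2 =
  P: [69/256, 47/128, 93/256]
  Q: [17/64, 13/32, 21/64]
  R: [17/64, 25/64, 11/32]

(P^2)[P -> P] = 69/256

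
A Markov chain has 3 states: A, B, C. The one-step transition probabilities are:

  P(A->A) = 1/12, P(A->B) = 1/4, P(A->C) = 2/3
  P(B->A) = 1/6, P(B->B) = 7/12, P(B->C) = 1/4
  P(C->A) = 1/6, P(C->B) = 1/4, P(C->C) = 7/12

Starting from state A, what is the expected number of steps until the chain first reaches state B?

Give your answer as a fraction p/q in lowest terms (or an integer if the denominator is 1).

Let h_i = expected steps to first reach B from state i.
Boundary: h_B = 0.
First-step equations for the other states:
  h_A = 1 + 1/12*h_A + 1/4*h_B + 2/3*h_C
  h_C = 1 + 1/6*h_A + 1/4*h_B + 7/12*h_C

Substituting h_B = 0 and rearranging gives the linear system (I - Q) h = 1:
  [11/12, -2/3] . (h_A, h_C) = 1
  [-1/6, 5/12] . (h_A, h_C) = 1

Solving yields:
  h_A = 4
  h_C = 4

Starting state is A, so the expected hitting time is h_A = 4.

Answer: 4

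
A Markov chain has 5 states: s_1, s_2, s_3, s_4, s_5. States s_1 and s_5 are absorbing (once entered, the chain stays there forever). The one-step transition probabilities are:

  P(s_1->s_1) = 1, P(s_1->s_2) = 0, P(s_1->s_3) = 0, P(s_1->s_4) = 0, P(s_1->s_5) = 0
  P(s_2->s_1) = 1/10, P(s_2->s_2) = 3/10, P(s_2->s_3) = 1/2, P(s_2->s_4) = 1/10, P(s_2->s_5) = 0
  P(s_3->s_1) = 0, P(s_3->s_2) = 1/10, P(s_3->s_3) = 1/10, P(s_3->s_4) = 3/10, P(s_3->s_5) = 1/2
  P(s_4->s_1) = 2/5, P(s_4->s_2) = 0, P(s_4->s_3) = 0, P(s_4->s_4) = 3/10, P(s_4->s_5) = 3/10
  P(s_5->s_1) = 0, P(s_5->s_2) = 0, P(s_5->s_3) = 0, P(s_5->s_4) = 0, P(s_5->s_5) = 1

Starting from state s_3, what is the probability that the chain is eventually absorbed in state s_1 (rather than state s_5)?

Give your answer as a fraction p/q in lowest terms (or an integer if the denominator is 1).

Answer: 95/406

Derivation:
Let a_i = P(absorbed in s_1 | start in state i).
Boundary conditions: a_s_1 = 1, a_s_5 = 0.
For each transient state i, a_i = sum_j P(i->j) * a_j:
  a_s_2 = 1/10*a_s_1 + 3/10*a_s_2 + 1/2*a_s_3 + 1/10*a_s_4 + 0*a_s_5
  a_s_3 = 0*a_s_1 + 1/10*a_s_2 + 1/10*a_s_3 + 3/10*a_s_4 + 1/2*a_s_5
  a_s_4 = 2/5*a_s_1 + 0*a_s_2 + 0*a_s_3 + 3/10*a_s_4 + 3/10*a_s_5

Substituting a_s_1 = 1 and a_s_5 = 0, rearrange to (I - Q) a = r where r[i] = P(i -> s_1):
  [7/10, -1/2, -1/10] . (a_s_2, a_s_3, a_s_4) = 1/10
  [-1/10, 9/10, -3/10] . (a_s_2, a_s_3, a_s_4) = 0
  [0, 0, 7/10] . (a_s_2, a_s_3, a_s_4) = 2/5

Solving yields:
  a_s_2 = 159/406
  a_s_3 = 95/406
  a_s_4 = 4/7

Starting state is s_3, so the absorption probability is a_s_3 = 95/406.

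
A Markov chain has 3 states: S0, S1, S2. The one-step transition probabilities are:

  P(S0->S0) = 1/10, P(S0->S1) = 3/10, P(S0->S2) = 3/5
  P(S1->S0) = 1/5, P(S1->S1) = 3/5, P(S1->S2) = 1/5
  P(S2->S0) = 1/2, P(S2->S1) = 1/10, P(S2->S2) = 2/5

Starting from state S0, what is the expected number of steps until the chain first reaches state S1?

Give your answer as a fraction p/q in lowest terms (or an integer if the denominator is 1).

Answer: 5

Derivation:
Let h_i = expected steps to first reach S1 from state i.
Boundary: h_S1 = 0.
First-step equations for the other states:
  h_S0 = 1 + 1/10*h_S0 + 3/10*h_S1 + 3/5*h_S2
  h_S2 = 1 + 1/2*h_S0 + 1/10*h_S1 + 2/5*h_S2

Substituting h_S1 = 0 and rearranging gives the linear system (I - Q) h = 1:
  [9/10, -3/5] . (h_S0, h_S2) = 1
  [-1/2, 3/5] . (h_S0, h_S2) = 1

Solving yields:
  h_S0 = 5
  h_S2 = 35/6

Starting state is S0, so the expected hitting time is h_S0 = 5.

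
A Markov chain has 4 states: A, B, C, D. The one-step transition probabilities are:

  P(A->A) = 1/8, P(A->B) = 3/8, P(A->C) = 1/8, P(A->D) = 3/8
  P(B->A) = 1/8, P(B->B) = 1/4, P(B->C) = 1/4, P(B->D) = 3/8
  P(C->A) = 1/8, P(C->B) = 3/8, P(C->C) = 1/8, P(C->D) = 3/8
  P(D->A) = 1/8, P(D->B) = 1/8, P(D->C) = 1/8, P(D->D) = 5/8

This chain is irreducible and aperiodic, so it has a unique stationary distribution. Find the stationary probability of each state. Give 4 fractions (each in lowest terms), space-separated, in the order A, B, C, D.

Answer: 1/8 2/9 11/72 1/2

Derivation:
The stationary distribution satisfies pi = pi * P, i.e.:
  pi_A = 1/8*pi_A + 1/8*pi_B + 1/8*pi_C + 1/8*pi_D
  pi_B = 3/8*pi_A + 1/4*pi_B + 3/8*pi_C + 1/8*pi_D
  pi_C = 1/8*pi_A + 1/4*pi_B + 1/8*pi_C + 1/8*pi_D
  pi_D = 3/8*pi_A + 3/8*pi_B + 3/8*pi_C + 5/8*pi_D
with normalization: pi_A + pi_B + pi_C + pi_D = 1.

Using the first 3 balance equations plus normalization, the linear system A*pi = b is:
  [-7/8, 1/8, 1/8, 1/8] . pi = 0
  [3/8, -3/4, 3/8, 1/8] . pi = 0
  [1/8, 1/4, -7/8, 1/8] . pi = 0
  [1, 1, 1, 1] . pi = 1

Solving yields:
  pi_A = 1/8
  pi_B = 2/9
  pi_C = 11/72
  pi_D = 1/2

Verification (pi * P):
  1/8*1/8 + 2/9*1/8 + 11/72*1/8 + 1/2*1/8 = 1/8 = pi_A  (ok)
  1/8*3/8 + 2/9*1/4 + 11/72*3/8 + 1/2*1/8 = 2/9 = pi_B  (ok)
  1/8*1/8 + 2/9*1/4 + 11/72*1/8 + 1/2*1/8 = 11/72 = pi_C  (ok)
  1/8*3/8 + 2/9*3/8 + 11/72*3/8 + 1/2*5/8 = 1/2 = pi_D  (ok)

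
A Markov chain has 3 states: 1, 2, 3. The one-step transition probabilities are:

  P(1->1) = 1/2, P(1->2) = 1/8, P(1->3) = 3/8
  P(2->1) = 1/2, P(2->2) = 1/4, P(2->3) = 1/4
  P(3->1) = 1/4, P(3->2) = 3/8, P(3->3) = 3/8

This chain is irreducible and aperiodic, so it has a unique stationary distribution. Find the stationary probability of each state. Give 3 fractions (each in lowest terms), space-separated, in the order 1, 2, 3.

Answer: 12/29 7/29 10/29

Derivation:
The stationary distribution satisfies pi = pi * P, i.e.:
  pi_1 = 1/2*pi_1 + 1/2*pi_2 + 1/4*pi_3
  pi_2 = 1/8*pi_1 + 1/4*pi_2 + 3/8*pi_3
  pi_3 = 3/8*pi_1 + 1/4*pi_2 + 3/8*pi_3
with normalization: pi_1 + pi_2 + pi_3 = 1.

Using the first 2 balance equations plus normalization, the linear system A*pi = b is:
  [-1/2, 1/2, 1/4] . pi = 0
  [1/8, -3/4, 3/8] . pi = 0
  [1, 1, 1] . pi = 1

Solving yields:
  pi_1 = 12/29
  pi_2 = 7/29
  pi_3 = 10/29

Verification (pi * P):
  12/29*1/2 + 7/29*1/2 + 10/29*1/4 = 12/29 = pi_1  (ok)
  12/29*1/8 + 7/29*1/4 + 10/29*3/8 = 7/29 = pi_2  (ok)
  12/29*3/8 + 7/29*1/4 + 10/29*3/8 = 10/29 = pi_3  (ok)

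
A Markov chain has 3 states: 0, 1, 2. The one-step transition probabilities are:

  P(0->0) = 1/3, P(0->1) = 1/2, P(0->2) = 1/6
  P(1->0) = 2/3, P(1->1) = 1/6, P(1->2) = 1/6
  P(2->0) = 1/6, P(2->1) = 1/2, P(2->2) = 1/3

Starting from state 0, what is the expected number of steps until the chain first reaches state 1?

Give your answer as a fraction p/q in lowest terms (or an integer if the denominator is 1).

Let h_i = expected steps to first reach 1 from state i.
Boundary: h_1 = 0.
First-step equations for the other states:
  h_0 = 1 + 1/3*h_0 + 1/2*h_1 + 1/6*h_2
  h_2 = 1 + 1/6*h_0 + 1/2*h_1 + 1/3*h_2

Substituting h_1 = 0 and rearranging gives the linear system (I - Q) h = 1:
  [2/3, -1/6] . (h_0, h_2) = 1
  [-1/6, 2/3] . (h_0, h_2) = 1

Solving yields:
  h_0 = 2
  h_2 = 2

Starting state is 0, so the expected hitting time is h_0 = 2.

Answer: 2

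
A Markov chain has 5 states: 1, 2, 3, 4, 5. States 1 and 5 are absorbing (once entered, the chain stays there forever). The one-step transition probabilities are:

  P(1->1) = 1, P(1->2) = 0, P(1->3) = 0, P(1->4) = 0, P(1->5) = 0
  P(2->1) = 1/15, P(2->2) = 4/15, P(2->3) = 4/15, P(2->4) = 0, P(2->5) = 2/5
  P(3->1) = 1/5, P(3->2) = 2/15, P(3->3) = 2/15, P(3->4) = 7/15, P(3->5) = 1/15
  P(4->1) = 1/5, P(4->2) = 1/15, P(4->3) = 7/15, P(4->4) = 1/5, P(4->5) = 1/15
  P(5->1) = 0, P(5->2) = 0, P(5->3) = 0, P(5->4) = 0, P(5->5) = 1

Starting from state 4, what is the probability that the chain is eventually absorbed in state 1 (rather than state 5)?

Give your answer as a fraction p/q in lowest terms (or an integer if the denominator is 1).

Answer: 25/39

Derivation:
Let a_i = P(absorbed in 1 | start in state i).
Boundary conditions: a_1 = 1, a_5 = 0.
For each transient state i, a_i = sum_j P(i->j) * a_j:
  a_2 = 1/15*a_1 + 4/15*a_2 + 4/15*a_3 + 0*a_4 + 2/5*a_5
  a_3 = 1/5*a_1 + 2/15*a_2 + 2/15*a_3 + 7/15*a_4 + 1/15*a_5
  a_4 = 1/5*a_1 + 1/15*a_2 + 7/15*a_3 + 1/5*a_4 + 1/15*a_5

Substituting a_1 = 1 and a_5 = 0, rearrange to (I - Q) a = r where r[i] = P(i -> 1):
  [11/15, -4/15, 0] . (a_2, a_3, a_4) = 1/15
  [-2/15, 13/15, -7/15] . (a_2, a_3, a_4) = 1/5
  [-1/15, -7/15, 4/5] . (a_2, a_3, a_4) = 1/5

Solving yields:
  a_2 = 335/1053
  a_3 = 658/1053
  a_4 = 25/39

Starting state is 4, so the absorption probability is a_4 = 25/39.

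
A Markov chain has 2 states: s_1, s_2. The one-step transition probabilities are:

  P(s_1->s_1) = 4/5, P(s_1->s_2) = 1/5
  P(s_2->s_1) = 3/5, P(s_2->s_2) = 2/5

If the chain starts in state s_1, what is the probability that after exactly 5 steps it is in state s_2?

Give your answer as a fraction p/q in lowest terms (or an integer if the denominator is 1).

Computing P^5 by repeated multiplication:
P^1 =
  s_1: [4/5, 1/5]
  s_2: [3/5, 2/5]
P^2 =
  s_1: [19/25, 6/25]
  s_2: [18/25, 7/25]
P^3 =
  s_1: [94/125, 31/125]
  s_2: [93/125, 32/125]
P^4 =
  s_1: [469/625, 156/625]
  s_2: [468/625, 157/625]
P^5 =
  s_1: [2344/3125, 781/3125]
  s_2: [2343/3125, 782/3125]

(P^5)[s_1 -> s_2] = 781/3125

Answer: 781/3125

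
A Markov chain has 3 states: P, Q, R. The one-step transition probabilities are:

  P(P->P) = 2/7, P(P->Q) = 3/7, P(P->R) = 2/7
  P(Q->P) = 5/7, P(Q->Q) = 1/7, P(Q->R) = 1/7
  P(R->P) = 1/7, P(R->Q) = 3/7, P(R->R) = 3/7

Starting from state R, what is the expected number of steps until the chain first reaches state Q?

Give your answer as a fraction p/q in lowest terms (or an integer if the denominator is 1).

Let h_i = expected steps to first reach Q from state i.
Boundary: h_Q = 0.
First-step equations for the other states:
  h_P = 1 + 2/7*h_P + 3/7*h_Q + 2/7*h_R
  h_R = 1 + 1/7*h_P + 3/7*h_Q + 3/7*h_R

Substituting h_Q = 0 and rearranging gives the linear system (I - Q) h = 1:
  [5/7, -2/7] . (h_P, h_R) = 1
  [-1/7, 4/7] . (h_P, h_R) = 1

Solving yields:
  h_P = 7/3
  h_R = 7/3

Starting state is R, so the expected hitting time is h_R = 7/3.

Answer: 7/3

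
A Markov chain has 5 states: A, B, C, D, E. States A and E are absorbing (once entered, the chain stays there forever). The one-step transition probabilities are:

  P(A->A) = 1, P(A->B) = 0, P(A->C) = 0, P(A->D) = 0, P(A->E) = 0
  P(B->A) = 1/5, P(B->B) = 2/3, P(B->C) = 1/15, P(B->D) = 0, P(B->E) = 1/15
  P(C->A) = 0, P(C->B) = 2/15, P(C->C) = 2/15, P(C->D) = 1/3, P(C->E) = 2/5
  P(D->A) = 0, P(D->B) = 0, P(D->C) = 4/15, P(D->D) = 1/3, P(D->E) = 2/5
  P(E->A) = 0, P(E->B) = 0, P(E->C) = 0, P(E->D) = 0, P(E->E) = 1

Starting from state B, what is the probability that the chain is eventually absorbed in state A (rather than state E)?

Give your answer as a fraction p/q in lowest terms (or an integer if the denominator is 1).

Answer: 33/53

Derivation:
Let a_i = P(absorbed in A | start in state i).
Boundary conditions: a_A = 1, a_E = 0.
For each transient state i, a_i = sum_j P(i->j) * a_j:
  a_B = 1/5*a_A + 2/3*a_B + 1/15*a_C + 0*a_D + 1/15*a_E
  a_C = 0*a_A + 2/15*a_B + 2/15*a_C + 1/3*a_D + 2/5*a_E
  a_D = 0*a_A + 0*a_B + 4/15*a_C + 1/3*a_D + 2/5*a_E

Substituting a_A = 1 and a_E = 0, rearrange to (I - Q) a = r where r[i] = P(i -> A):
  [1/3, -1/15, 0] . (a_B, a_C, a_D) = 1/5
  [-2/15, 13/15, -1/3] . (a_B, a_C, a_D) = 0
  [0, -4/15, 2/3] . (a_B, a_C, a_D) = 0

Solving yields:
  a_B = 33/53
  a_C = 6/53
  a_D = 12/265

Starting state is B, so the absorption probability is a_B = 33/53.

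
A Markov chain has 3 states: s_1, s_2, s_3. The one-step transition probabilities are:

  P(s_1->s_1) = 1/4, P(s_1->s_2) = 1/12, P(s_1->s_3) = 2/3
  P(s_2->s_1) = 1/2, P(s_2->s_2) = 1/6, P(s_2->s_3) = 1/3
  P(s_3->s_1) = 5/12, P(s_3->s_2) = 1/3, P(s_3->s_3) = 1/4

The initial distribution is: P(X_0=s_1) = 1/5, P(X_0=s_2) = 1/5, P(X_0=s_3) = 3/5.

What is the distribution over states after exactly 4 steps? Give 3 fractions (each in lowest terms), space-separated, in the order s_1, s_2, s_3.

Propagating the distribution step by step (d_{t+1} = d_t * P):
d_0 = (s_1=1/5, s_2=1/5, s_3=3/5)
  d_1[s_1] = 1/5*1/4 + 1/5*1/2 + 3/5*5/12 = 2/5
  d_1[s_2] = 1/5*1/12 + 1/5*1/6 + 3/5*1/3 = 1/4
  d_1[s_3] = 1/5*2/3 + 1/5*1/3 + 3/5*1/4 = 7/20
d_1 = (s_1=2/5, s_2=1/4, s_3=7/20)
  d_2[s_1] = 2/5*1/4 + 1/4*1/2 + 7/20*5/12 = 89/240
  d_2[s_2] = 2/5*1/12 + 1/4*1/6 + 7/20*1/3 = 23/120
  d_2[s_3] = 2/5*2/3 + 1/4*1/3 + 7/20*1/4 = 7/16
d_2 = (s_1=89/240, s_2=23/120, s_3=7/16)
  d_3[s_1] = 89/240*1/4 + 23/120*1/2 + 7/16*5/12 = 89/240
  d_3[s_2] = 89/240*1/12 + 23/120*1/6 + 7/16*1/3 = 601/2880
  d_3[s_3] = 89/240*2/3 + 23/120*1/3 + 7/16*1/4 = 1211/2880
d_3 = (s_1=89/240, s_2=601/2880, s_3=1211/2880)
  d_4[s_1] = 89/240*1/4 + 601/2880*1/2 + 1211/2880*5/12 = 2573/6912
  d_4[s_2] = 89/240*1/12 + 601/2880*1/6 + 1211/2880*1/3 = 3557/17280
  d_4[s_3] = 89/240*2/3 + 601/2880*1/3 + 1211/2880*1/4 = 14581/34560
d_4 = (s_1=2573/6912, s_2=3557/17280, s_3=14581/34560)

Answer: 2573/6912 3557/17280 14581/34560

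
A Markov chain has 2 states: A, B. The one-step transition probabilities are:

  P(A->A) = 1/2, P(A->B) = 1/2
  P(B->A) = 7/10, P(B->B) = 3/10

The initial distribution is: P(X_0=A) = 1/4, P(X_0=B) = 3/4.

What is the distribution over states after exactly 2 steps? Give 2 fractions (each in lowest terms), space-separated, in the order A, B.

Answer: 57/100 43/100

Derivation:
Propagating the distribution step by step (d_{t+1} = d_t * P):
d_0 = (A=1/4, B=3/4)
  d_1[A] = 1/4*1/2 + 3/4*7/10 = 13/20
  d_1[B] = 1/4*1/2 + 3/4*3/10 = 7/20
d_1 = (A=13/20, B=7/20)
  d_2[A] = 13/20*1/2 + 7/20*7/10 = 57/100
  d_2[B] = 13/20*1/2 + 7/20*3/10 = 43/100
d_2 = (A=57/100, B=43/100)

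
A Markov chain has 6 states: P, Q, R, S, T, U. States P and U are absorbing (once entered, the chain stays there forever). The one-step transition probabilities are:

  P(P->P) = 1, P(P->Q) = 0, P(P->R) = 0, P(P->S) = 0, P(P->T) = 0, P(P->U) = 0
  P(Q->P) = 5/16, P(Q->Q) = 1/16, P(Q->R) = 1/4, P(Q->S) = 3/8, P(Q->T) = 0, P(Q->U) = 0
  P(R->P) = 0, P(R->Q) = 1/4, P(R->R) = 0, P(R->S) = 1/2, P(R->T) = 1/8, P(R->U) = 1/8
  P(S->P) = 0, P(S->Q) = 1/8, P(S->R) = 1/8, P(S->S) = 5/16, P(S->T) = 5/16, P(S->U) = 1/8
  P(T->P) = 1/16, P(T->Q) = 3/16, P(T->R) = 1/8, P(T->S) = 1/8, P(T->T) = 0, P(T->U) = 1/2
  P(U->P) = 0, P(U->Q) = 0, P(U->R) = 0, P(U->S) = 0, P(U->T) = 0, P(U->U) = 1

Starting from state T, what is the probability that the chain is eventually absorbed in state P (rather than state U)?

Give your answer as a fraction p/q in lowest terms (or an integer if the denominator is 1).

Let a_i = P(absorbed in P | start in state i).
Boundary conditions: a_P = 1, a_U = 0.
For each transient state i, a_i = sum_j P(i->j) * a_j:
  a_Q = 5/16*a_P + 1/16*a_Q + 1/4*a_R + 3/8*a_S + 0*a_T + 0*a_U
  a_R = 0*a_P + 1/4*a_Q + 0*a_R + 1/2*a_S + 1/8*a_T + 1/8*a_U
  a_S = 0*a_P + 1/8*a_Q + 1/8*a_R + 5/16*a_S + 5/16*a_T + 1/8*a_U
  a_T = 1/16*a_P + 3/16*a_Q + 1/8*a_R + 1/8*a_S + 0*a_T + 1/2*a_U

Substituting a_P = 1 and a_U = 0, rearrange to (I - Q) a = r where r[i] = P(i -> P):
  [15/16, -1/4, -3/8, 0] . (a_Q, a_R, a_S, a_T) = 5/16
  [-1/4, 1, -1/2, -1/8] . (a_Q, a_R, a_S, a_T) = 0
  [-1/8, -1/8, 11/16, -5/16] . (a_Q, a_R, a_S, a_T) = 0
  [-3/16, -1/8, -1/8, 1] . (a_Q, a_R, a_S, a_T) = 1/16

Solving yields:
  a_Q = 3023/6005
  a_R = 1649/6005
  a_S = 1454/6005
  a_T = 266/1201

Starting state is T, so the absorption probability is a_T = 266/1201.

Answer: 266/1201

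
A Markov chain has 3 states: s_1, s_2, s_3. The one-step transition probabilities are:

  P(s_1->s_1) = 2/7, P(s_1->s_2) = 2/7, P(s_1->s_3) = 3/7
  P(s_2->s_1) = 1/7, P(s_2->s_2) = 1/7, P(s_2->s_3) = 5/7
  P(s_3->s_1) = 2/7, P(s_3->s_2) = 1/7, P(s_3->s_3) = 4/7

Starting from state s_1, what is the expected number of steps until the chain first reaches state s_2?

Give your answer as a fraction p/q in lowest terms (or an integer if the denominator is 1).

Let h_i = expected steps to first reach s_2 from state i.
Boundary: h_s_2 = 0.
First-step equations for the other states:
  h_s_1 = 1 + 2/7*h_s_1 + 2/7*h_s_2 + 3/7*h_s_3
  h_s_3 = 1 + 2/7*h_s_1 + 1/7*h_s_2 + 4/7*h_s_3

Substituting h_s_2 = 0 and rearranging gives the linear system (I - Q) h = 1:
  [5/7, -3/7] . (h_s_1, h_s_3) = 1
  [-2/7, 3/7] . (h_s_1, h_s_3) = 1

Solving yields:
  h_s_1 = 14/3
  h_s_3 = 49/9

Starting state is s_1, so the expected hitting time is h_s_1 = 14/3.

Answer: 14/3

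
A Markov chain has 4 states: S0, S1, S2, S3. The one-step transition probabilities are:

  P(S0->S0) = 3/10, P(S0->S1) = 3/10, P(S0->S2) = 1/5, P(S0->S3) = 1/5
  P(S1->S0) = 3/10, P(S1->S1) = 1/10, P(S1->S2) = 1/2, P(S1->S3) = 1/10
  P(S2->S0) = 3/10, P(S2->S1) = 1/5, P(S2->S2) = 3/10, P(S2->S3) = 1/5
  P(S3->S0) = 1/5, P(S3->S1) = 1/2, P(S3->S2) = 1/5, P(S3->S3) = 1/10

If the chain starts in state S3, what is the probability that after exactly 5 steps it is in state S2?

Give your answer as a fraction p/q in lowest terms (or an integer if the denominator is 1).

Computing P^5 by repeated multiplication:
P^1 =
  S0: [3/10, 3/10, 1/5, 1/5]
  S1: [3/10, 1/10, 1/2, 1/10]
  S2: [3/10, 1/5, 3/10, 1/5]
  S3: [1/5, 1/2, 1/5, 1/10]
P^2 =
  S0: [7/25, 13/50, 31/100, 3/20]
  S1: [29/100, 1/4, 7/25, 9/50]
  S2: [7/25, 27/100, 29/100, 4/25]
  S3: [29/100, 1/5, 37/100, 7/50]
P^3 =
  S0: [57/200, 247/1000, 309/1000, 159/1000]
  S1: [141/500, 129/500, 303/1000, 157/1000]
  S2: [71/250, 249/1000, 31/100, 157/1000]
  S3: [143/500, 251/1000, 297/1000, 83/500]
P^4 =
  S0: [2841/10000, 503/2000, 61/200, 797/5000]
  S1: [2843/10000, 499/2000, 3077/10000, 317/2000]
  S2: [2843/10000, 1253/5000, 3057/10000, 797/5000]
  S3: [1417/5000, 2533/10000, 61/200, 1583/10000]
P^5 =
  S0: [14203/50000, 6277/25000, 6119/20000, 15891/100000]
  S1: [5683/20000, 25103/100000, 15281/50000, 199/1250]
  S2: [14203/50000, 25119/100000, 1223/4000, 159/1000]
  S3: [28417/100000, 501/2000, 30649/100000, 3971/25000]

(P^5)[S3 -> S2] = 30649/100000

Answer: 30649/100000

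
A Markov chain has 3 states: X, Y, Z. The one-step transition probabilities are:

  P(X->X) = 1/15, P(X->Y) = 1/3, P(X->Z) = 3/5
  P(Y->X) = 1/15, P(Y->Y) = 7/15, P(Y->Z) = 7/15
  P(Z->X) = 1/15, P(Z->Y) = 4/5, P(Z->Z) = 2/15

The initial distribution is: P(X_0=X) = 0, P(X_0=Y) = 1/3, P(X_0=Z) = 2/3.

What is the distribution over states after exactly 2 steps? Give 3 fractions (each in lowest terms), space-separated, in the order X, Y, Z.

Propagating the distribution step by step (d_{t+1} = d_t * P):
d_0 = (X=0, Y=1/3, Z=2/3)
  d_1[X] = 0*1/15 + 1/3*1/15 + 2/3*1/15 = 1/15
  d_1[Y] = 0*1/3 + 1/3*7/15 + 2/3*4/5 = 31/45
  d_1[Z] = 0*3/5 + 1/3*7/15 + 2/3*2/15 = 11/45
d_1 = (X=1/15, Y=31/45, Z=11/45)
  d_2[X] = 1/15*1/15 + 31/45*1/15 + 11/45*1/15 = 1/15
  d_2[Y] = 1/15*1/3 + 31/45*7/15 + 11/45*4/5 = 364/675
  d_2[Z] = 1/15*3/5 + 31/45*7/15 + 11/45*2/15 = 266/675
d_2 = (X=1/15, Y=364/675, Z=266/675)

Answer: 1/15 364/675 266/675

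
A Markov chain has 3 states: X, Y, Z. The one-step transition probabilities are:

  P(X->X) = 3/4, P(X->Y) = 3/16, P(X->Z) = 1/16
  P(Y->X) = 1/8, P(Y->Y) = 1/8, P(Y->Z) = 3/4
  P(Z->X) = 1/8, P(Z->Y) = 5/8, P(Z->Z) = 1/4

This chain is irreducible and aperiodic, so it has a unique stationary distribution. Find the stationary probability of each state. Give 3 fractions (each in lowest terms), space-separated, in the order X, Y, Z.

The stationary distribution satisfies pi = pi * P, i.e.:
  pi_X = 3/4*pi_X + 1/8*pi_Y + 1/8*pi_Z
  pi_Y = 3/16*pi_X + 1/8*pi_Y + 5/8*pi_Z
  pi_Z = 1/16*pi_X + 3/4*pi_Y + 1/4*pi_Z
with normalization: pi_X + pi_Y + pi_Z = 1.

Using the first 2 balance equations plus normalization, the linear system A*pi = b is:
  [-1/4, 1/8, 1/8] . pi = 0
  [3/16, -7/8, 5/8] . pi = 0
  [1, 1, 1] . pi = 1

Solving yields:
  pi_X = 1/3
  pi_Y = 23/72
  pi_Z = 25/72

Verification (pi * P):
  1/3*3/4 + 23/72*1/8 + 25/72*1/8 = 1/3 = pi_X  (ok)
  1/3*3/16 + 23/72*1/8 + 25/72*5/8 = 23/72 = pi_Y  (ok)
  1/3*1/16 + 23/72*3/4 + 25/72*1/4 = 25/72 = pi_Z  (ok)

Answer: 1/3 23/72 25/72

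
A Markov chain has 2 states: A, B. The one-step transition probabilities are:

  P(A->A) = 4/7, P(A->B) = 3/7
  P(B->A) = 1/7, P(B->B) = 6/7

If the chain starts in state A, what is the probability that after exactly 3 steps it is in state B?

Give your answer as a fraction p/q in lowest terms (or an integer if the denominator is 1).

Answer: 237/343

Derivation:
Computing P^3 by repeated multiplication:
P^1 =
  A: [4/7, 3/7]
  B: [1/7, 6/7]
P^2 =
  A: [19/49, 30/49]
  B: [10/49, 39/49]
P^3 =
  A: [106/343, 237/343]
  B: [79/343, 264/343]

(P^3)[A -> B] = 237/343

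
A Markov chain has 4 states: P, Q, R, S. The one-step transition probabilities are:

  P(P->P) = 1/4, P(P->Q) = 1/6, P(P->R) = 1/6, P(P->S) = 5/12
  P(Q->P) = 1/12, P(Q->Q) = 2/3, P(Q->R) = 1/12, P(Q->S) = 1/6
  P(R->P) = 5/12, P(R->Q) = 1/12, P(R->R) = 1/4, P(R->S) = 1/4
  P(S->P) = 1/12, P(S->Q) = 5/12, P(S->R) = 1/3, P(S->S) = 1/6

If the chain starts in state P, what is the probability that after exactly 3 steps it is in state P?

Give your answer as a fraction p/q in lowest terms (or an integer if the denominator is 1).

Computing P^3 by repeated multiplication:
P^1 =
  P: [1/4, 1/6, 1/6, 5/12]
  Q: [1/12, 2/3, 1/12, 1/6]
  R: [5/12, 1/12, 1/4, 1/4]
  S: [1/12, 5/12, 1/3, 1/6]
P^2 =
  P: [13/72, 49/144, 17/72, 35/144]
  Q: [1/8, 77/144, 7/48, 7/36]
  R: [17/72, 1/4, 2/9, 7/24]
  S: [5/24, 7/18, 3/16, 31/144]
P^3 =
  P: [83/432, 653/1728, 343/1728, 25/108]
  Q: [11/72, 271/576, 1/6, 121/576]
  R: [85/432, 299/864, 23/108, 211/864]
  S: [13/72, 115/288, 107/576, 15/64]

(P^3)[P -> P] = 83/432

Answer: 83/432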